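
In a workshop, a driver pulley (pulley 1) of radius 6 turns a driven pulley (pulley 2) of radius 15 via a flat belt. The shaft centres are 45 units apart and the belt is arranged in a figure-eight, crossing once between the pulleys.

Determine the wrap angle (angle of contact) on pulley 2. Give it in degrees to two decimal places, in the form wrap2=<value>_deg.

wrap2=235.64_deg

crossed belt: β = asin((r1+r2)/C) = asin(21/45) = 27.8181°
wrap1 = wrap2 = π + 2β = 235.6363°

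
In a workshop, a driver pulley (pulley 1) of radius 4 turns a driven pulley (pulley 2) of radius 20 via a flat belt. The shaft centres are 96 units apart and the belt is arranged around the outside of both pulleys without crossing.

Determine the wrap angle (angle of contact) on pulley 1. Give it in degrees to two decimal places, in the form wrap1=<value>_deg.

wrap1=160.81_deg

open belt: β = asin((r2−r1)/C) = asin(16/96) = 9.5941°
wrap1 = π − 2β = 160.8119°
wrap2 = π + 2β = 199.1881°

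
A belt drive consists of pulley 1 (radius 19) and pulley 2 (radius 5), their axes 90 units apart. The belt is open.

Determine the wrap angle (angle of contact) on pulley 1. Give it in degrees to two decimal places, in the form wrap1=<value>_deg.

wrap1=197.90_deg

open belt: β = asin((r2−r1)/C) = asin(-14/90) = -8.9490°
wrap1 = π − 2β = 197.8980°
wrap2 = π + 2β = 162.1020°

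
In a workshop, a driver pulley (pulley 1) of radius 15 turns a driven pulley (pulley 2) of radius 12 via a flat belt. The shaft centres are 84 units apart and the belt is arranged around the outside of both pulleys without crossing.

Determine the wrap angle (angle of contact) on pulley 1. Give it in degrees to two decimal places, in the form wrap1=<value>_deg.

open belt: β = asin((r2−r1)/C) = asin(-3/84) = -2.0467°
wrap1 = π − 2β = 184.0934°
wrap2 = π + 2β = 175.9066°

wrap1=184.09_deg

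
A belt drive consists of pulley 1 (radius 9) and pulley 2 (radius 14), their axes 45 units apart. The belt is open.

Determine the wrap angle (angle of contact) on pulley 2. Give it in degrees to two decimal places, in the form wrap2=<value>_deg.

open belt: β = asin((r2−r1)/C) = asin(5/45) = 6.3794°
wrap1 = π − 2β = 167.2413°
wrap2 = π + 2β = 192.7587°

wrap2=192.76_deg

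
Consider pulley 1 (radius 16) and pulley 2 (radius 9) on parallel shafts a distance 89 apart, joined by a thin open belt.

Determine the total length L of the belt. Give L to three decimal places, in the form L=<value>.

open belt: β = asin((r2−r1)/C) = asin(-7/89) = -4.5111°
wrap1 = π − 2β = 189.0221°
wrap2 = π + 2β = 170.9779°
tangent length = C·cosβ = 88.7243
L = r1·wrap1 + r2·wrap2 + 2·C·cosβ = 16·3.2991 + 9·2.9841 + 2·88.7243 = 257.0907

L=257.091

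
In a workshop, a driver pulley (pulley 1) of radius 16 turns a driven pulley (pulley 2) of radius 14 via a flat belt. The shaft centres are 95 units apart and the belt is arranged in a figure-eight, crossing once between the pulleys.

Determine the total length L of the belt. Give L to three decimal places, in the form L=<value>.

crossed belt: β = asin((r1+r2)/C) = asin(30/95) = 18.4085°
wrap1 = wrap2 = π + 2β = 216.8170°
tangent length = C·cosβ = 90.1388
L = (r1+r2)·wrap + 2·C·cosβ = 30·3.7842 + 2·90.1388 = 293.8027

L=293.803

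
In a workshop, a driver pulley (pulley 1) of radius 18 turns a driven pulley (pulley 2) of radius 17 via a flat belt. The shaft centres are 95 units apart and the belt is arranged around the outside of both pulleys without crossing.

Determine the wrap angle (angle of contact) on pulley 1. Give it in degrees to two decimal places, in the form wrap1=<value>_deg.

open belt: β = asin((r2−r1)/C) = asin(-1/95) = -0.6031°
wrap1 = π − 2β = 181.2062°
wrap2 = π + 2β = 178.7938°

wrap1=181.21_deg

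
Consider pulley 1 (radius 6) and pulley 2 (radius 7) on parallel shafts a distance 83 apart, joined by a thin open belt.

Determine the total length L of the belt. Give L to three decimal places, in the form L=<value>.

open belt: β = asin((r2−r1)/C) = asin(1/83) = 0.6903°
wrap1 = π − 2β = 178.6193°
wrap2 = π + 2β = 181.3807°
tangent length = C·cosβ = 82.9940
L = r1·wrap1 + r2·wrap2 + 2·C·cosβ = 6·3.1175 + 7·3.1657 + 2·82.9940 = 206.8528

L=206.853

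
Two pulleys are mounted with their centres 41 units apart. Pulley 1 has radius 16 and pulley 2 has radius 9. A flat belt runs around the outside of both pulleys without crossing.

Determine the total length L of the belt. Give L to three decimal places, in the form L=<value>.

open belt: β = asin((r2−r1)/C) = asin(-7/41) = -9.8304°
wrap1 = π − 2β = 199.6607°
wrap2 = π + 2β = 160.3393°
tangent length = C·cosβ = 40.3980
L = r1·wrap1 + r2·wrap2 + 2·C·cosβ = 16·3.4847 + 9·2.7984 + 2·40.3980 = 161.7379

L=161.738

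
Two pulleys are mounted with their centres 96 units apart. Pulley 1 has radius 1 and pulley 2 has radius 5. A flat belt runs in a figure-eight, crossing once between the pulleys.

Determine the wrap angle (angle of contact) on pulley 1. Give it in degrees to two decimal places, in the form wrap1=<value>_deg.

wrap1=187.17_deg

crossed belt: β = asin((r1+r2)/C) = asin(6/96) = 3.5833°
wrap1 = wrap2 = π + 2β = 187.1666°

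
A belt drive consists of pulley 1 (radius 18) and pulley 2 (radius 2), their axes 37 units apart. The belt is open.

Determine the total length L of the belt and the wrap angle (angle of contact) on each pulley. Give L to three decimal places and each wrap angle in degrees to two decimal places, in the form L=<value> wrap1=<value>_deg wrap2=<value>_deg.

L=143.865 wrap1=231.24_deg wrap2=128.76_deg

open belt: β = asin((r2−r1)/C) = asin(-16/37) = -25.6220°
wrap1 = π − 2β = 231.2441°
wrap2 = π + 2β = 128.7559°
tangent length = C·cosβ = 33.3617
L = r1·wrap1 + r2·wrap2 + 2·C·cosβ = 18·4.0360 + 2·2.2472 + 2·33.3617 = 143.8652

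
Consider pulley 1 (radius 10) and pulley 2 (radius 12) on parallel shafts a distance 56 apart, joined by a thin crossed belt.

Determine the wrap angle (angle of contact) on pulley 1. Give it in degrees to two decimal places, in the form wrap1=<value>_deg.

crossed belt: β = asin((r1+r2)/C) = asin(22/56) = 23.1324°
wrap1 = wrap2 = π + 2β = 226.2648°

wrap1=226.26_deg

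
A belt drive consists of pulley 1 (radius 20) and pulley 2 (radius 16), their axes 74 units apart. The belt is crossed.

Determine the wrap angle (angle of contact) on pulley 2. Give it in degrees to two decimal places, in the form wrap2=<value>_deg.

crossed belt: β = asin((r1+r2)/C) = asin(36/74) = 29.1099°
wrap1 = wrap2 = π + 2β = 238.2198°

wrap2=238.22_deg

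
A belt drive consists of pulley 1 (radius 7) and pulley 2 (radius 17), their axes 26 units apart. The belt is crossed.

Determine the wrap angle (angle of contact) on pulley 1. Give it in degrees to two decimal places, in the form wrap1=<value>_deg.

wrap1=314.76_deg

crossed belt: β = asin((r1+r2)/C) = asin(24/26) = 67.3801°
wrap1 = wrap2 = π + 2β = 314.7603°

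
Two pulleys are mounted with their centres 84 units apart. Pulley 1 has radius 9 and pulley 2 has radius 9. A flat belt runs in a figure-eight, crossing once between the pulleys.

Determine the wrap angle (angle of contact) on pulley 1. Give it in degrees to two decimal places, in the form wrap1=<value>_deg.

wrap1=204.75_deg

crossed belt: β = asin((r1+r2)/C) = asin(18/84) = 12.3736°
wrap1 = wrap2 = π + 2β = 204.7473°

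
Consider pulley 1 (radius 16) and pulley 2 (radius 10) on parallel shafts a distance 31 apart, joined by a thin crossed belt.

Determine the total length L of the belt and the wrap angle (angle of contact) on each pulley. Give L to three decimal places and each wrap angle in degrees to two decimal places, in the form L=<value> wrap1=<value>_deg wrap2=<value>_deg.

crossed belt: β = asin((r1+r2)/C) = asin(26/31) = 57.0041°
wrap1 = wrap2 = π + 2β = 294.0082°
tangent length = C·cosβ = 16.8819
L = (r1+r2)·wrap + 2·C·cosβ = 26·5.1314 + 2·16.8819 = 167.1806

L=167.181 wrap1=294.01_deg wrap2=294.01_deg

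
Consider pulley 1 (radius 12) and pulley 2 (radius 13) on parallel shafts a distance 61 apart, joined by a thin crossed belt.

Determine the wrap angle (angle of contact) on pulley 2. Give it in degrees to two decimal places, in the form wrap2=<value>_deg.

wrap2=228.39_deg

crossed belt: β = asin((r1+r2)/C) = asin(25/61) = 24.1945°
wrap1 = wrap2 = π + 2β = 228.3891°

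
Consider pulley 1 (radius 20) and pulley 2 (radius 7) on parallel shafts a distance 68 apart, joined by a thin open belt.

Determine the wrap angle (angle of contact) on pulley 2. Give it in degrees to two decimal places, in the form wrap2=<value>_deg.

wrap2=157.96_deg

open belt: β = asin((r2−r1)/C) = asin(-13/68) = -11.0214°
wrap1 = π − 2β = 202.0429°
wrap2 = π + 2β = 157.9571°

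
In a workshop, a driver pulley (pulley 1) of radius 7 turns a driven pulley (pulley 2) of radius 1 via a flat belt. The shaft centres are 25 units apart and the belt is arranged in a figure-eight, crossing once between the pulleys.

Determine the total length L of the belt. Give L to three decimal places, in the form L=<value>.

crossed belt: β = asin((r1+r2)/C) = asin(8/25) = 18.6629°
wrap1 = wrap2 = π + 2β = 217.3258°
tangent length = C·cosβ = 23.6854
L = (r1+r2)·wrap + 2·C·cosβ = 8·3.7931 + 2·23.6854 = 77.7153

L=77.715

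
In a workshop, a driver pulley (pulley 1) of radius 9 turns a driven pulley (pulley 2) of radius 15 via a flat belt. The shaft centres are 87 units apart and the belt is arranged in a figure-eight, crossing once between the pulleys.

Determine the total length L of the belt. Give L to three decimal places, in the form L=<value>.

crossed belt: β = asin((r1+r2)/C) = asin(24/87) = 16.0134°
wrap1 = wrap2 = π + 2β = 212.0268°
tangent length = C·cosβ = 83.6242
L = (r1+r2)·wrap + 2·C·cosβ = 24·3.7006 + 2·83.6242 = 256.0619

L=256.062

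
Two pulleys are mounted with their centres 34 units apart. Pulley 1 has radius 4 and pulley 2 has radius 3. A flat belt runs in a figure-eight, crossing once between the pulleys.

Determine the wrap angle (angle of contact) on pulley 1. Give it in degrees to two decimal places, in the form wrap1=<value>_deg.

wrap1=203.76_deg

crossed belt: β = asin((r1+r2)/C) = asin(7/34) = 11.8812°
wrap1 = wrap2 = π + 2β = 203.7623°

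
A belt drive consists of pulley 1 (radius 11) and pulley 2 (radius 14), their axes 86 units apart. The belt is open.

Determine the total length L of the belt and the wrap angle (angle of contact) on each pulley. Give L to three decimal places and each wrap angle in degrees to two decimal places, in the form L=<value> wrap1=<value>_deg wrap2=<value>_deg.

open belt: β = asin((r2−r1)/C) = asin(3/86) = 1.9991°
wrap1 = π − 2β = 176.0018°
wrap2 = π + 2β = 183.9982°
tangent length = C·cosβ = 85.9477
L = r1·wrap1 + r2·wrap2 + 2·C·cosβ = 11·3.0718 + 14·3.2114 + 2·85.9477 = 250.6445

L=250.644 wrap1=176.00_deg wrap2=184.00_deg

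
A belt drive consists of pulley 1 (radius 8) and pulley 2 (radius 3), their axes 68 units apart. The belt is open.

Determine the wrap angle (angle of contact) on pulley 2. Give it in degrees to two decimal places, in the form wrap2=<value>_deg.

open belt: β = asin((r2−r1)/C) = asin(-5/68) = -4.2167°
wrap1 = π − 2β = 188.4335°
wrap2 = π + 2β = 171.5665°

wrap2=171.57_deg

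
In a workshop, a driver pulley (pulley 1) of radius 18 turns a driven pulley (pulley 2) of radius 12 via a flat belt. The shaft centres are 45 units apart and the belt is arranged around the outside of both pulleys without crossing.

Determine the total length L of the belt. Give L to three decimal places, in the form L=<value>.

open belt: β = asin((r2−r1)/C) = asin(-6/45) = -7.6623°
wrap1 = π − 2β = 195.3245°
wrap2 = π + 2β = 164.6755°
tangent length = C·cosβ = 44.5982
L = r1·wrap1 + r2·wrap2 + 2·C·cosβ = 18·3.4091 + 12·2.8741 + 2·44.5982 = 185.0490

L=185.049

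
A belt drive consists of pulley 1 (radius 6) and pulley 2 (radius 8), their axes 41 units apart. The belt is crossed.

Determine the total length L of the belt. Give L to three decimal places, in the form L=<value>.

L=130.811

crossed belt: β = asin((r1+r2)/C) = asin(14/41) = 19.9661°
wrap1 = wrap2 = π + 2β = 219.9321°
tangent length = C·cosβ = 38.5357
L = (r1+r2)·wrap + 2·C·cosβ = 14·3.8385 + 2·38.5357 = 130.8109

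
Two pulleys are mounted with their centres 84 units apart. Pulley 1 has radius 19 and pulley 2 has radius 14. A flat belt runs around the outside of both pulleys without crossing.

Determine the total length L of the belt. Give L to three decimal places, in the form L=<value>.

L=271.970

open belt: β = asin((r2−r1)/C) = asin(-5/84) = -3.4125°
wrap1 = π − 2β = 186.8250°
wrap2 = π + 2β = 173.1750°
tangent length = C·cosβ = 83.8511
L = r1·wrap1 + r2·wrap2 + 2·C·cosβ = 19·3.2607 + 14·3.0225 + 2·83.8511 = 271.9703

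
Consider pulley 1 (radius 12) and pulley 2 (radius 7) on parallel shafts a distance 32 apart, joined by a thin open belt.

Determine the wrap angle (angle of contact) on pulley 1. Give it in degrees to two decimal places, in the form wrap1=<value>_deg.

wrap1=197.98_deg

open belt: β = asin((r2−r1)/C) = asin(-5/32) = -8.9893°
wrap1 = π − 2β = 197.9786°
wrap2 = π + 2β = 162.0214°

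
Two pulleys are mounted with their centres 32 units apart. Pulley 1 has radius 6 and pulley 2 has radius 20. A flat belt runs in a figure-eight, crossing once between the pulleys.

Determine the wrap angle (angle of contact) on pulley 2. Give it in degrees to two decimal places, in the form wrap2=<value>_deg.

crossed belt: β = asin((r1+r2)/C) = asin(26/32) = 54.3409°
wrap1 = wrap2 = π + 2β = 288.6818°

wrap2=288.68_deg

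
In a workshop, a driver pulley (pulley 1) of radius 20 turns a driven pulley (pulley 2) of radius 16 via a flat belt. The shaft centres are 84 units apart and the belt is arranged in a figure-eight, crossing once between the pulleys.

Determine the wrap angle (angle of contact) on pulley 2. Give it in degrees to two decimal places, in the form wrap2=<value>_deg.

wrap2=230.75_deg

crossed belt: β = asin((r1+r2)/C) = asin(36/84) = 25.3769°
wrap1 = wrap2 = π + 2β = 230.7539°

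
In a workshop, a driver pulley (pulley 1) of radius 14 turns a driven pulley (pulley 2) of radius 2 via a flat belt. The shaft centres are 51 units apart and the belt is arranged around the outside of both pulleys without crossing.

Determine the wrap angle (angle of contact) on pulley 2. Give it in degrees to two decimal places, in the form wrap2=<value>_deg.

wrap2=152.78_deg

open belt: β = asin((r2−r1)/C) = asin(-12/51) = -13.6090°
wrap1 = π − 2β = 207.2179°
wrap2 = π + 2β = 152.7821°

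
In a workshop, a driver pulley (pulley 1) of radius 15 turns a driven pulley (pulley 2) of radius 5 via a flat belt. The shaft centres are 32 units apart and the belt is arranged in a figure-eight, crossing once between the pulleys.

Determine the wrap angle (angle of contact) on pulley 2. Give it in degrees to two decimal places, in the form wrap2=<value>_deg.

wrap2=257.36_deg

crossed belt: β = asin((r1+r2)/C) = asin(20/32) = 38.6822°
wrap1 = wrap2 = π + 2β = 257.3644°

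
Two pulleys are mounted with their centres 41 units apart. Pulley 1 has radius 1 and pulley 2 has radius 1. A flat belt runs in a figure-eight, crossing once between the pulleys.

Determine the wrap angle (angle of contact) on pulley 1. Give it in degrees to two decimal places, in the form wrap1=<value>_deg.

crossed belt: β = asin((r1+r2)/C) = asin(2/41) = 2.7960°
wrap1 = wrap2 = π + 2β = 185.5921°

wrap1=185.59_deg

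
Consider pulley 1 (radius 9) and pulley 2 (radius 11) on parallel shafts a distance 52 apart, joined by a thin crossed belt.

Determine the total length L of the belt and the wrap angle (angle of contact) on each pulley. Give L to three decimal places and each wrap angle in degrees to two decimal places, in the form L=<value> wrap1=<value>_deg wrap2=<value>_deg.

L=174.623 wrap1=225.24_deg wrap2=225.24_deg

crossed belt: β = asin((r1+r2)/C) = asin(20/52) = 22.6199°
wrap1 = wrap2 = π + 2β = 225.2397°
tangent length = C·cosβ = 48.0000
L = (r1+r2)·wrap + 2·C·cosβ = 20·3.9312 + 2·48.0000 = 174.6235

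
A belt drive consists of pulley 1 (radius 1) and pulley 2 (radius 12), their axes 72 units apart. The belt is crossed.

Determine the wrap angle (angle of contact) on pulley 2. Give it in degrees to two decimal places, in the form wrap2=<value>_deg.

crossed belt: β = asin((r1+r2)/C) = asin(13/72) = 10.4021°
wrap1 = wrap2 = π + 2β = 200.8042°

wrap2=200.80_deg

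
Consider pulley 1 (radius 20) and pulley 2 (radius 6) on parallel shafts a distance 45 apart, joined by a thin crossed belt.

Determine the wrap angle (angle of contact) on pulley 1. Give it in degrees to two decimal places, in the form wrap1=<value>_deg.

crossed belt: β = asin((r1+r2)/C) = asin(26/45) = 35.2944°
wrap1 = wrap2 = π + 2β = 250.5888°

wrap1=250.59_deg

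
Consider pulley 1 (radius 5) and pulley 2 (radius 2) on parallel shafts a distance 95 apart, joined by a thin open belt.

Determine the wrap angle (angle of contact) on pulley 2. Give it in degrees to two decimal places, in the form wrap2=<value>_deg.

wrap2=176.38_deg

open belt: β = asin((r2−r1)/C) = asin(-3/95) = -1.8096°
wrap1 = π − 2β = 183.6193°
wrap2 = π + 2β = 176.3807°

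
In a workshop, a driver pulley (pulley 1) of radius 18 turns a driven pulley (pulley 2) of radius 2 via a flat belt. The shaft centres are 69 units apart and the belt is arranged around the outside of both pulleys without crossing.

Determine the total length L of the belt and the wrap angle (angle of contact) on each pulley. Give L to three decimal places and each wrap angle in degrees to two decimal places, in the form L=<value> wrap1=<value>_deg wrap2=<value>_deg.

open belt: β = asin((r2−r1)/C) = asin(-16/69) = -13.4080°
wrap1 = π − 2β = 206.8160°
wrap2 = π + 2β = 153.1840°
tangent length = C·cosβ = 67.1193
L = r1·wrap1 + r2·wrap2 + 2·C·cosβ = 18·3.6096 + 2·2.6736 + 2·67.1193 = 204.5589

L=204.559 wrap1=206.82_deg wrap2=153.18_deg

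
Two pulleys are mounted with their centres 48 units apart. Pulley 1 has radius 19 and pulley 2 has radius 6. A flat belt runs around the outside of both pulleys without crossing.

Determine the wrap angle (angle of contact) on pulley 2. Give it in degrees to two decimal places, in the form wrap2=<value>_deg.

open belt: β = asin((r2−r1)/C) = asin(-13/48) = -15.7139°
wrap1 = π − 2β = 211.4277°
wrap2 = π + 2β = 148.5723°

wrap2=148.57_deg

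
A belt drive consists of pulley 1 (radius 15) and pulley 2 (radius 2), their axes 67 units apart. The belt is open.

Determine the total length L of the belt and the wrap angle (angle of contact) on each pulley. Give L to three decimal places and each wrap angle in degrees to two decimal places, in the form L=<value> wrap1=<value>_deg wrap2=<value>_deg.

open belt: β = asin((r2−r1)/C) = asin(-13/67) = -11.1881°
wrap1 = π − 2β = 202.3761°
wrap2 = π + 2β = 157.6239°
tangent length = C·cosβ = 65.7267
L = r1·wrap1 + r2·wrap2 + 2·C·cosβ = 15·3.5321 + 2·2.7511 + 2·65.7267 = 189.9375

L=189.937 wrap1=202.38_deg wrap2=157.62_deg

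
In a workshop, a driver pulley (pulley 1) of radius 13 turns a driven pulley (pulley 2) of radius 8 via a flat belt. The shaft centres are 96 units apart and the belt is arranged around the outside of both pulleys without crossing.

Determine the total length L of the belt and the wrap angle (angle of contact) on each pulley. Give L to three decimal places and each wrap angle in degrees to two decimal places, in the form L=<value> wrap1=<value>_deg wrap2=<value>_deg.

open belt: β = asin((r2−r1)/C) = asin(-5/96) = -2.9855°
wrap1 = π − 2β = 185.9710°
wrap2 = π + 2β = 174.0290°
tangent length = C·cosβ = 95.8697
L = r1·wrap1 + r2·wrap2 + 2·C·cosβ = 13·3.2458 + 8·3.0374 + 2·95.8697 = 258.2339

L=258.234 wrap1=185.97_deg wrap2=174.03_deg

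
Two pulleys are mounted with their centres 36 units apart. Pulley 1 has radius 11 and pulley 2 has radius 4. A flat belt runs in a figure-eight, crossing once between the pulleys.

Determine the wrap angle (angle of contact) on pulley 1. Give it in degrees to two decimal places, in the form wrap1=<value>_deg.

crossed belt: β = asin((r1+r2)/C) = asin(15/36) = 24.6243°
wrap1 = wrap2 = π + 2β = 229.2486°

wrap1=229.25_deg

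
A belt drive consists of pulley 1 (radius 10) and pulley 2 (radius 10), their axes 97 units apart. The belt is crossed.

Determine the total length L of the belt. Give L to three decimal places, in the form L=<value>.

L=260.970

crossed belt: β = asin((r1+r2)/C) = asin(20/97) = 11.8989°
wrap1 = wrap2 = π + 2β = 203.7978°
tangent length = C·cosβ = 94.9158
L = (r1+r2)·wrap + 2·C·cosβ = 20·3.5569 + 2·94.9158 = 260.9704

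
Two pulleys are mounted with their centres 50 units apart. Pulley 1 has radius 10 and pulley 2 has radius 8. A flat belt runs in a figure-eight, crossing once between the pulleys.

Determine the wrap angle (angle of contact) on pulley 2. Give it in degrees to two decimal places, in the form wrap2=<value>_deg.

wrap2=222.20_deg

crossed belt: β = asin((r1+r2)/C) = asin(18/50) = 21.1002°
wrap1 = wrap2 = π + 2β = 222.2004°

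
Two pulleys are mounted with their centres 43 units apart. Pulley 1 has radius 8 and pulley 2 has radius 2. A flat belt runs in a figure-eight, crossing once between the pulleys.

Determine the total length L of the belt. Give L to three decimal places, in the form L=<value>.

crossed belt: β = asin((r1+r2)/C) = asin(10/43) = 13.4477°
wrap1 = wrap2 = π + 2β = 206.8955°
tangent length = C·cosβ = 41.8210
L = (r1+r2)·wrap + 2·C·cosβ = 10·3.6110 + 2·41.8210 = 119.7522

L=119.752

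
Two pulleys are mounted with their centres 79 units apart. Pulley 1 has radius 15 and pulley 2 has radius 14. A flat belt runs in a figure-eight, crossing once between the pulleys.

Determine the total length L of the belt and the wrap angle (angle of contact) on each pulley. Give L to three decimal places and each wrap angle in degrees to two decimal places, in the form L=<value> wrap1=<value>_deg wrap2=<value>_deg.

crossed belt: β = asin((r1+r2)/C) = asin(29/79) = 21.5362°
wrap1 = wrap2 = π + 2β = 223.0724°
tangent length = C·cosβ = 73.4847
L = (r1+r2)·wrap + 2·C·cosβ = 29·3.8933 + 2·73.4847 = 259.8764

L=259.876 wrap1=223.07_deg wrap2=223.07_deg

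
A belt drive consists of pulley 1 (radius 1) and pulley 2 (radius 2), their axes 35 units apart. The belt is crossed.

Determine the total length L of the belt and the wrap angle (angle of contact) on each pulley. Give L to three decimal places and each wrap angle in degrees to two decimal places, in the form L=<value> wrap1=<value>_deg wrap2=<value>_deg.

L=79.682 wrap1=189.83_deg wrap2=189.83_deg

crossed belt: β = asin((r1+r2)/C) = asin(3/35) = 4.9171°
wrap1 = wrap2 = π + 2β = 189.8342°
tangent length = C·cosβ = 34.8712
L = (r1+r2)·wrap + 2·C·cosβ = 3·3.3132 + 2·34.8712 = 79.6821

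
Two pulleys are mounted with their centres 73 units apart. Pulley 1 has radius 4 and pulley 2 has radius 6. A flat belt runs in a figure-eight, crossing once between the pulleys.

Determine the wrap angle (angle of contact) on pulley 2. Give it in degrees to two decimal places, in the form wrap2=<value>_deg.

wrap2=195.75_deg

crossed belt: β = asin((r1+r2)/C) = asin(10/73) = 7.8735°
wrap1 = wrap2 = π + 2β = 195.7470°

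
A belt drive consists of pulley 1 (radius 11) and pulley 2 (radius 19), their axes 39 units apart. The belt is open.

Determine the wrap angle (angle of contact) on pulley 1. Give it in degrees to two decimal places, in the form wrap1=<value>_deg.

open belt: β = asin((r2−r1)/C) = asin(8/39) = 11.8370°
wrap1 = π − 2β = 156.3260°
wrap2 = π + 2β = 203.6740°

wrap1=156.33_deg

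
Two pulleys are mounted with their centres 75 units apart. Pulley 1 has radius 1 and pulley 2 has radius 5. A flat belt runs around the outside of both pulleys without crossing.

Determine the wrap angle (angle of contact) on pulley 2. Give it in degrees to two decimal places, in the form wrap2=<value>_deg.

open belt: β = asin((r2−r1)/C) = asin(4/75) = 3.0572°
wrap1 = π − 2β = 173.8855°
wrap2 = π + 2β = 186.1145°

wrap2=186.11_deg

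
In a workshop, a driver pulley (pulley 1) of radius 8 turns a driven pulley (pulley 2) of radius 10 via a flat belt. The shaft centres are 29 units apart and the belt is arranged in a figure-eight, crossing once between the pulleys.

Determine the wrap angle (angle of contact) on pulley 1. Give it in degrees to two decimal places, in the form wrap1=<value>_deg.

wrap1=256.73_deg

crossed belt: β = asin((r1+r2)/C) = asin(18/29) = 38.3665°
wrap1 = wrap2 = π + 2β = 256.7330°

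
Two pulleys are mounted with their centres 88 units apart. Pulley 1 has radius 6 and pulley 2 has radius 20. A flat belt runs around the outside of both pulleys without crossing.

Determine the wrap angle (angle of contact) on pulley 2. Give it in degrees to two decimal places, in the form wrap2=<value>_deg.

wrap2=198.31_deg

open belt: β = asin((r2−r1)/C) = asin(14/88) = 9.1541°
wrap1 = π − 2β = 161.6917°
wrap2 = π + 2β = 198.3083°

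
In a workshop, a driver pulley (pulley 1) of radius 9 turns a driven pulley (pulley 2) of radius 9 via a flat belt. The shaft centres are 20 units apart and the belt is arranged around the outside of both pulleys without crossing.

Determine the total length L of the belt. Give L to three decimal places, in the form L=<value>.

L=96.549

open belt: β = asin((r2−r1)/C) = asin(0/20) = 0.0000°
wrap1 = π − 2β = 180.0000°
wrap2 = π + 2β = 180.0000°
tangent length = C·cosβ = 20.0000
L = r1·wrap1 + r2·wrap2 + 2·C·cosβ = 9·3.1416 + 9·3.1416 + 2·20.0000 = 96.5487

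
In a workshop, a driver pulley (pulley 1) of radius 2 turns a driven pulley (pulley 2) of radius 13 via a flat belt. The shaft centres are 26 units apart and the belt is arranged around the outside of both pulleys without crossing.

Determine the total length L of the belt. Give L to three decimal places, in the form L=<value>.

L=103.851

open belt: β = asin((r2−r1)/C) = asin(11/26) = 25.0290°
wrap1 = π − 2β = 129.9420°
wrap2 = π + 2β = 230.0580°
tangent length = C·cosβ = 23.5584
L = r1·wrap1 + r2·wrap2 + 2·C·cosβ = 2·2.2679 + 13·4.0153 + 2·23.5584 = 103.8512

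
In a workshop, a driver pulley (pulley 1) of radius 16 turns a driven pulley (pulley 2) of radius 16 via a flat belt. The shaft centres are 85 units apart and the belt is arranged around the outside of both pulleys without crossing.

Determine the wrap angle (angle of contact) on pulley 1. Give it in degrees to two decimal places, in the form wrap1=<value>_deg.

open belt: β = asin((r2−r1)/C) = asin(0/85) = 0.0000°
wrap1 = π − 2β = 180.0000°
wrap2 = π + 2β = 180.0000°

wrap1=180.00_deg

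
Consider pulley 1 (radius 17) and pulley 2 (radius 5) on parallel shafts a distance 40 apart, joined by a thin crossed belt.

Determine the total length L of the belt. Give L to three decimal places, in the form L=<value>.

crossed belt: β = asin((r1+r2)/C) = asin(22/40) = 33.3670°
wrap1 = wrap2 = π + 2β = 246.7340°
tangent length = C·cosβ = 33.4066
L = (r1+r2)·wrap + 2·C·cosβ = 22·4.3063 + 2·33.4066 = 161.5522

L=161.552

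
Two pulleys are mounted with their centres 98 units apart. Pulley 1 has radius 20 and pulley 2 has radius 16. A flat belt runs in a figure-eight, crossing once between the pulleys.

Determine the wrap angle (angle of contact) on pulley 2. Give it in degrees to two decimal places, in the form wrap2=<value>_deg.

wrap2=223.10_deg

crossed belt: β = asin((r1+r2)/C) = asin(36/98) = 21.5521°
wrap1 = wrap2 = π + 2β = 223.1042°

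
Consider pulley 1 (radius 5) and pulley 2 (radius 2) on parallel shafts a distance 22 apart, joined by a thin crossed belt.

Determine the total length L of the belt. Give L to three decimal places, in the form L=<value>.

crossed belt: β = asin((r1+r2)/C) = asin(7/22) = 18.5530°
wrap1 = wrap2 = π + 2β = 217.1060°
tangent length = C·cosβ = 20.8567
L = (r1+r2)·wrap + 2·C·cosβ = 7·3.7892 + 2·20.8567 = 68.2378

L=68.238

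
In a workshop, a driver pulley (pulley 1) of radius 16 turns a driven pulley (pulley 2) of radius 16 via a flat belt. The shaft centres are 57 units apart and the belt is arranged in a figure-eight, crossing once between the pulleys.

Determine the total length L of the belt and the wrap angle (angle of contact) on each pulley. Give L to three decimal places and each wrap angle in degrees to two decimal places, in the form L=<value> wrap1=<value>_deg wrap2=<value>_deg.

crossed belt: β = asin((r1+r2)/C) = asin(32/57) = 34.1529°
wrap1 = wrap2 = π + 2β = 248.3058°
tangent length = C·cosβ = 47.1699
L = (r1+r2)·wrap + 2·C·cosβ = 32·4.3338 + 2·47.1699 = 233.0199

L=233.020 wrap1=248.31_deg wrap2=248.31_deg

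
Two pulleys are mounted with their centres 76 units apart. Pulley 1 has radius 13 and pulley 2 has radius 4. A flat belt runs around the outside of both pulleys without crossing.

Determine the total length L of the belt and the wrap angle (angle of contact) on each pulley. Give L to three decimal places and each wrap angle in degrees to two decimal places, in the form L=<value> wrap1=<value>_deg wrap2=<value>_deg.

L=206.474 wrap1=193.60_deg wrap2=166.40_deg

open belt: β = asin((r2−r1)/C) = asin(-9/76) = -6.8010°
wrap1 = π − 2β = 193.6020°
wrap2 = π + 2β = 166.3980°
tangent length = C·cosβ = 75.4652
L = r1·wrap1 + r2·wrap2 + 2·C·cosβ = 13·3.3790 + 4·2.9042 + 2·75.4652 = 206.4741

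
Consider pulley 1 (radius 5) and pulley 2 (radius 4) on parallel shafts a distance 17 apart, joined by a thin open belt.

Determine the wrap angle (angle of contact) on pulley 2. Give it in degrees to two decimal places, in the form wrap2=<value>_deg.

wrap2=173.26_deg

open belt: β = asin((r2−r1)/C) = asin(-1/17) = -3.3723°
wrap1 = π − 2β = 186.7446°
wrap2 = π + 2β = 173.2554°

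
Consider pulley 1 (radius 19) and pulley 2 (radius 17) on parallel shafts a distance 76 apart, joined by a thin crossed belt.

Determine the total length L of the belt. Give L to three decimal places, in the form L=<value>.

crossed belt: β = asin((r1+r2)/C) = asin(36/76) = 28.2737°
wrap1 = wrap2 = π + 2β = 236.5474°
tangent length = C·cosβ = 66.9328
L = (r1+r2)·wrap + 2·C·cosβ = 36·4.1285 + 2·66.9328 = 282.4927

L=282.493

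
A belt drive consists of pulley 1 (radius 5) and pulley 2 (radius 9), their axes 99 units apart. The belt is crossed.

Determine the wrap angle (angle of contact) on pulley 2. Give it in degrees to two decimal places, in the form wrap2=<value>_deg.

crossed belt: β = asin((r1+r2)/C) = asin(14/99) = 8.1297°
wrap1 = wrap2 = π + 2β = 196.2594°

wrap2=196.26_deg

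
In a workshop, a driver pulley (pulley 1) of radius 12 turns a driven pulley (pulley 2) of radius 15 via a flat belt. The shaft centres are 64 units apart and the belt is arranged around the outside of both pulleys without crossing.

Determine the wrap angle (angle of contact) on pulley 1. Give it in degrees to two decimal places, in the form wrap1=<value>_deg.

wrap1=174.63_deg

open belt: β = asin((r2−r1)/C) = asin(3/64) = 2.6867°
wrap1 = π − 2β = 174.6266°
wrap2 = π + 2β = 185.3734°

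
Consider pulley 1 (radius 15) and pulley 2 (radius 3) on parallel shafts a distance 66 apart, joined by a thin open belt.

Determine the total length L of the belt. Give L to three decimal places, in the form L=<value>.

open belt: β = asin((r2−r1)/C) = asin(-12/66) = -10.4757°
wrap1 = π − 2β = 200.9514°
wrap2 = π + 2β = 159.0486°
tangent length = C·cosβ = 64.8999
L = r1·wrap1 + r2·wrap2 + 2·C·cosβ = 15·3.5073 + 3·2.7759 + 2·64.8999 = 190.7366

L=190.737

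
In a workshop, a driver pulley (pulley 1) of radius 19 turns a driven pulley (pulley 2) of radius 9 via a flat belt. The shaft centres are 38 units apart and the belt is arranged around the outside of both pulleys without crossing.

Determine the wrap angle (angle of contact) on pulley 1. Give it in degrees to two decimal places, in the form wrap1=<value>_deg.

open belt: β = asin((r2−r1)/C) = asin(-10/38) = -15.2575°
wrap1 = π − 2β = 210.5150°
wrap2 = π + 2β = 149.4850°

wrap1=210.52_deg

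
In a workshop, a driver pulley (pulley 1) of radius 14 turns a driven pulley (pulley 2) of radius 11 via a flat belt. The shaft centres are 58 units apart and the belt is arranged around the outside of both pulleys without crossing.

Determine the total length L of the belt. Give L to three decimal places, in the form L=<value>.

open belt: β = asin((r2−r1)/C) = asin(-3/58) = -2.9649°
wrap1 = π − 2β = 185.9298°
wrap2 = π + 2β = 174.0702°
tangent length = C·cosβ = 57.9224
L = r1·wrap1 + r2·wrap2 + 2·C·cosβ = 14·3.2451 + 11·3.0381 + 2·57.9224 = 194.6950

L=194.695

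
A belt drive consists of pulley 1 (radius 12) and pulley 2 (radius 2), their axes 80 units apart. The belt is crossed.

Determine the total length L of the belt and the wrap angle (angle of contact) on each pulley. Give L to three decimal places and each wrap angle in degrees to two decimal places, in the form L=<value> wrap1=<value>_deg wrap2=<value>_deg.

crossed belt: β = asin((r1+r2)/C) = asin(14/80) = 10.0787°
wrap1 = wrap2 = π + 2β = 200.1573°
tangent length = C·cosβ = 78.7655
L = (r1+r2)·wrap + 2·C·cosβ = 14·3.4934 + 2·78.7655 = 206.4386

L=206.439 wrap1=200.16_deg wrap2=200.16_deg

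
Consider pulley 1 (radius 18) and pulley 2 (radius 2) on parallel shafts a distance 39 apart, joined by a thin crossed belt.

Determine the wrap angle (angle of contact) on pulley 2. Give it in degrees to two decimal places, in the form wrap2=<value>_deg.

crossed belt: β = asin((r1+r2)/C) = asin(20/39) = 30.8519°
wrap1 = wrap2 = π + 2β = 241.7038°

wrap2=241.70_deg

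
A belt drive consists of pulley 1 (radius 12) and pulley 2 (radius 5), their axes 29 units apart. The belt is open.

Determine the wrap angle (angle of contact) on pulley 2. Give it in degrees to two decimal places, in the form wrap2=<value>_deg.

wrap2=152.06_deg

open belt: β = asin((r2−r1)/C) = asin(-7/29) = -13.9680°
wrap1 = π − 2β = 207.9359°
wrap2 = π + 2β = 152.0641°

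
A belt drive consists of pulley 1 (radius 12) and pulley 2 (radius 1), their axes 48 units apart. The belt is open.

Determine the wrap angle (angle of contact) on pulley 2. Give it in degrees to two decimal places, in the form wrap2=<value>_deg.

wrap2=153.50_deg

open belt: β = asin((r2−r1)/C) = asin(-11/48) = -13.2480°
wrap1 = π − 2β = 206.4960°
wrap2 = π + 2β = 153.5040°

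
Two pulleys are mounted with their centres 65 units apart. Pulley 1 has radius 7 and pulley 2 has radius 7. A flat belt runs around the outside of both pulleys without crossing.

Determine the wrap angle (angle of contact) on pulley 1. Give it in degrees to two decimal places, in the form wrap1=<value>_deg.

wrap1=180.00_deg

open belt: β = asin((r2−r1)/C) = asin(0/65) = 0.0000°
wrap1 = π − 2β = 180.0000°
wrap2 = π + 2β = 180.0000°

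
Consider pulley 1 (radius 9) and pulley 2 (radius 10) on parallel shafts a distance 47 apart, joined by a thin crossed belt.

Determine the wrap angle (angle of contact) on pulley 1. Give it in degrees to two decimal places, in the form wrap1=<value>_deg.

crossed belt: β = asin((r1+r2)/C) = asin(19/47) = 23.8445°
wrap1 = wrap2 = π + 2β = 227.6889°

wrap1=227.69_deg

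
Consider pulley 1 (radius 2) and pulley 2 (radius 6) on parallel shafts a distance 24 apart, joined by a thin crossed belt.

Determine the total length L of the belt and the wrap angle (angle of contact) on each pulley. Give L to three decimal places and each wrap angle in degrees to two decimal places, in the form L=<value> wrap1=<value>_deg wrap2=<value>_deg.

L=75.825 wrap1=218.94_deg wrap2=218.94_deg

crossed belt: β = asin((r1+r2)/C) = asin(8/24) = 19.4712°
wrap1 = wrap2 = π + 2β = 218.9424°
tangent length = C·cosβ = 22.6274
L = (r1+r2)·wrap + 2·C·cosβ = 8·3.8213 + 2·22.6274 = 75.8250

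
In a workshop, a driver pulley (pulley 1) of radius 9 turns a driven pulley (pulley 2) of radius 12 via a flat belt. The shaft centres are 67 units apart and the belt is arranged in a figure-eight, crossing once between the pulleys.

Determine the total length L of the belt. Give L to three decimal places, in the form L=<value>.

crossed belt: β = asin((r1+r2)/C) = asin(21/67) = 18.2662°
wrap1 = wrap2 = π + 2β = 216.5325°
tangent length = C·cosβ = 63.6239
L = (r1+r2)·wrap + 2·C·cosβ = 21·3.7792 + 2·63.6239 = 206.6111

L=206.611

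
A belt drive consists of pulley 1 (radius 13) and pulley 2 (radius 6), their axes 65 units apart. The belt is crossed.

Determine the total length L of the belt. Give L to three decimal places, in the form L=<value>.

crossed belt: β = asin((r1+r2)/C) = asin(19/65) = 16.9962°
wrap1 = wrap2 = π + 2β = 213.9923°
tangent length = C·cosβ = 62.1611
L = (r1+r2)·wrap + 2·C·cosβ = 19·3.7349 + 2·62.1611 = 195.2847

L=195.285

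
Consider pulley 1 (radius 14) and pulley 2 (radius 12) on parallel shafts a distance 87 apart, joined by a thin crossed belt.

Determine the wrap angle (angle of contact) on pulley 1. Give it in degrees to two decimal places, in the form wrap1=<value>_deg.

crossed belt: β = asin((r1+r2)/C) = asin(26/87) = 17.3886°
wrap1 = wrap2 = π + 2β = 214.7772°

wrap1=214.78_deg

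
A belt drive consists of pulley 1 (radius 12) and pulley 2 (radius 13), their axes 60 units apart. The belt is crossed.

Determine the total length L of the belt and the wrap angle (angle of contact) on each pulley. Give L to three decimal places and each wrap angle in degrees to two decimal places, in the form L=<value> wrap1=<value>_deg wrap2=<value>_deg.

L=209.116 wrap1=229.25_deg wrap2=229.25_deg

crossed belt: β = asin((r1+r2)/C) = asin(25/60) = 24.6243°
wrap1 = wrap2 = π + 2β = 229.2486°
tangent length = C·cosβ = 54.5436
L = (r1+r2)·wrap + 2·C·cosβ = 25·4.0011 + 2·54.5436 = 209.1157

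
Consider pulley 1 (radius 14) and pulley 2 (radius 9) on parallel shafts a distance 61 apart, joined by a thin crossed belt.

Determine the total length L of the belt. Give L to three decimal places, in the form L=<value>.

crossed belt: β = asin((r1+r2)/C) = asin(23/61) = 22.1510°
wrap1 = wrap2 = π + 2β = 224.3020°
tangent length = C·cosβ = 56.4978
L = (r1+r2)·wrap + 2·C·cosβ = 23·3.9148 + 2·56.4978 = 203.0362

L=203.036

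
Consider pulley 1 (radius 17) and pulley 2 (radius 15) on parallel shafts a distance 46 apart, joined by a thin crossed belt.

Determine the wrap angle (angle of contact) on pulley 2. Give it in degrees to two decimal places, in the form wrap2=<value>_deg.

wrap2=268.16_deg

crossed belt: β = asin((r1+r2)/C) = asin(32/46) = 44.0792°
wrap1 = wrap2 = π + 2β = 268.1584°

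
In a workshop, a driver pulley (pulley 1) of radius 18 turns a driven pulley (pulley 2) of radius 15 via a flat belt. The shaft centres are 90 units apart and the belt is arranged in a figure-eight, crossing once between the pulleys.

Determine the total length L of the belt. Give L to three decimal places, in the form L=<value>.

L=295.914

crossed belt: β = asin((r1+r2)/C) = asin(33/90) = 21.5102°
wrap1 = wrap2 = π + 2β = 223.0204°
tangent length = C·cosβ = 83.7317
L = (r1+r2)·wrap + 2·C·cosβ = 33·3.8924 + 2·83.7317 = 295.9139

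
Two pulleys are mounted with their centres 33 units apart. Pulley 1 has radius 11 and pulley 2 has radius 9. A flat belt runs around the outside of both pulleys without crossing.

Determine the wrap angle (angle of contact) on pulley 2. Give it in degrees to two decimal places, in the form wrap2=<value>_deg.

wrap2=173.05_deg

open belt: β = asin((r2−r1)/C) = asin(-2/33) = -3.4746°
wrap1 = π − 2β = 186.9492°
wrap2 = π + 2β = 173.0508°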